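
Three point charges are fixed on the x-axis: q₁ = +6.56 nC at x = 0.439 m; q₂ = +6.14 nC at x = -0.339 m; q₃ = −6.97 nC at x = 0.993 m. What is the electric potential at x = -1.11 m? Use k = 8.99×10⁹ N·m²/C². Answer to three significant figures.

79.9 V

Electric potential is a scalar, so the contributions from each charge add algebraically: V = Σ kqᵢ/rᵢ.
Distances from the field point to each charge: r₁ = 1.55 m, r₂ = 0.771 m, r₃ = 2.10 m.
V = k[(6.56×10⁻⁹)/(1.55) + (6.14×10⁻⁹)/(0.771) + (-6.97×10⁻⁹)/(2.10)] = 79.9 V.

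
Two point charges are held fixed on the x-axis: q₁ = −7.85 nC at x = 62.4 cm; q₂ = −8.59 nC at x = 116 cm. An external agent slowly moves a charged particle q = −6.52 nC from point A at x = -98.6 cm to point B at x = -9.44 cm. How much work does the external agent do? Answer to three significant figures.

For quasistatic motion the external work equals the change in potential energy: W_ext = qΔV = q(V_B − V_A).
At A: distances to the source charges are 1.61 m, 2.15 m; V_A = Σ kqᵢ/rᵢ = -79.8 V.
At B: distances to the source charges are 0.718 m, 1.25 m; V_B = Σ kqᵢ/rᵢ = -160 V.
ΔV = V_B − V_A = -80.0 V.
W_ext = qΔV = (-6.52×10⁻⁹ C)(-80.0 V) = 5.21×10⁻⁷ J.

5.21×10⁻⁷ J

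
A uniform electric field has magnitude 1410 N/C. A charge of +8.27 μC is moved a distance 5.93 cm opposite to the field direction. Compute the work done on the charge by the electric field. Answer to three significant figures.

-6.91×10⁻⁴ J

The potential change for a displacement 5.93 cm opposite to the field direction is ΔV = +Ed = 83.6 V.
W_field = −qΔV = -6.91×10⁻⁴ J.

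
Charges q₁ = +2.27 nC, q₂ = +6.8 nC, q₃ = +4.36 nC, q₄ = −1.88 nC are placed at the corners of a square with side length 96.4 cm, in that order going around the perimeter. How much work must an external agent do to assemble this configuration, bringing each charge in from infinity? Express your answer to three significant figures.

The work to assemble the configuration equals its total potential energy, U = Σ kqᵢqⱼ/rᵢⱼ over all pairs.
The four side pairs have separation 0.964 m and the two diagonal pairs 1.36 m.
Summing all 6 pair terms gives U = 2.85×10⁻⁷ J.

2.85×10⁻⁷ J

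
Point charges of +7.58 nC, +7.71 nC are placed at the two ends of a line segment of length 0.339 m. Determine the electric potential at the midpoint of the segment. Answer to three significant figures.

Electric potential is a scalar, so the contributions from each charge add algebraically: V = Σ kqᵢ/rᵢ.
Each charge is 0.170 m from the midpoint.
V = k[(7.58×10⁻⁹)/(0.170) + (7.71×10⁻⁹)/(0.170)] = 811 V.

811 V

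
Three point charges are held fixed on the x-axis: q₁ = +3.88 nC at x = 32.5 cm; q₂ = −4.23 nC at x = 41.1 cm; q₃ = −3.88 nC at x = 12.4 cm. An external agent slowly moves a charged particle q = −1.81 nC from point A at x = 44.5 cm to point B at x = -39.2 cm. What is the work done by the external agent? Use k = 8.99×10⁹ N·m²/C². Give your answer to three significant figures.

For quasistatic motion the external work equals the change in potential energy: W_ext = qΔV = q(V_B − V_A).
At A: distances to the source charges are 0.120 m, 0.0340 m, 0.321 m; V_A = Σ kqᵢ/rᵢ = -936 V.
At B: distances to the source charges are 0.717 m, 0.803 m, 0.516 m; V_B = Σ kqᵢ/rᵢ = -66.3 V.
ΔV = V_B − V_A = 870 V.
W_ext = qΔV = (-1.81×10⁻⁹ C)(870 V) = -1.57×10⁻⁶ J.

-1.57×10⁻⁶ J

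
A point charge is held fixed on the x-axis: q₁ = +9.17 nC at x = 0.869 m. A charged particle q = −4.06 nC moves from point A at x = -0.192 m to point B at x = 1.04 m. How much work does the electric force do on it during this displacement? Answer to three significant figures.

1.64×10⁻⁶ J

The work done by the electric force is W_field = −ΔU = −q(V_B − V_A) = q(V_A − V_B).
At A: distance to the source charge is 1.06 m; V_A = kq₁/r = 77.7 V.
At B: distance to the source charge is 0.171 m; V_B = kq₁/r = 482 V.
ΔV = V_B − V_A = 404 V.
W_field = −qΔV = −(-4.06×10⁻⁹ C)(404 V) = 1.64×10⁻⁶ J.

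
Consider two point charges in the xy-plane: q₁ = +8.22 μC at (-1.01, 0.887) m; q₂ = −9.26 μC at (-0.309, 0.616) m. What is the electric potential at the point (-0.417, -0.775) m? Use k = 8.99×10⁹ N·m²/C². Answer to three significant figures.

Electric potential is a scalar, so the contributions from each charge add algebraically: V = Σ kqᵢ/rᵢ.
Distances from the field point to each charge: r₁ = 1.76 m, r₂ = 1.40 m.
V = k[(8.22×10⁻⁶)/(1.76) + (-9.26×10⁻⁶)/(1.40)] = -1.78×10⁴ V.

-1.78×10⁴ V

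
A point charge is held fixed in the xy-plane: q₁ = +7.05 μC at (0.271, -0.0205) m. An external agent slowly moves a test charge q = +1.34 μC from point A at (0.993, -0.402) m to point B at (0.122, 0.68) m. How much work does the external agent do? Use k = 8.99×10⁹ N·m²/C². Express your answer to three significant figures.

0.0146 J

For quasistatic motion the external work equals the change in potential energy: W_ext = qΔV = q(V_B − V_A).
At A: distance to the source charge is 0.817 m; V_A = kq₁/r = 7.76×10⁴ V.
At B: distance to the source charge is 0.716 m; V_B = kq₁/r = 8.85×10⁴ V.
ΔV = V_B − V_A = 1.09×10⁴ V.
W_ext = qΔV = (1.34×10⁻⁶ C)(1.09×10⁴ V) = 0.0146 J.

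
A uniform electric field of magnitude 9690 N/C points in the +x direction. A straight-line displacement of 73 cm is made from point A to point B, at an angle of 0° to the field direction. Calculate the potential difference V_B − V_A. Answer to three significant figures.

-7070 V

Only the component of displacement along E changes the potential: ΔV = −E·d·cosθ.
ΔV = −(9690 V/m)(0.730 m)cos0° = -7070 V.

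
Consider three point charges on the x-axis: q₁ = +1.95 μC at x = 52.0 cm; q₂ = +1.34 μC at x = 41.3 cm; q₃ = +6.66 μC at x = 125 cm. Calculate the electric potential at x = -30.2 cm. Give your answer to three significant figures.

7.68×10⁴ V

The total potential is the scalar sum of each charge's contribution, V = Σ kqᵢ/rᵢ.
Distances from the field point to each charge: r₁ = 0.822 m, r₂ = 0.715 m, r₃ = 1.55 m.
V = k[(1.95×10⁻⁶)/(0.822) + (1.34×10⁻⁶)/(0.715) + (6.66×10⁻⁶)/(1.55)] = 7.68×10⁴ V.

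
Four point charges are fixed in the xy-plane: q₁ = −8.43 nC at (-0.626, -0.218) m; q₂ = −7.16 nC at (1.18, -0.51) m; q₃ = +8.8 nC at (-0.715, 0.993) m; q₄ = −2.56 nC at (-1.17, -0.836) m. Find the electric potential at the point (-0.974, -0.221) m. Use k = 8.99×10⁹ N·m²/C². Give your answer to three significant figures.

-219 V

Electric potential is a scalar, so the contributions from each charge add algebraically: V = Σ kqᵢ/rᵢ.
Distances from the field point to each charge: r₁ = 0.348 m, r₂ = 2.17 m, r₃ = 1.24 m, r₄ = 0.645 m.
V = k[(-8.43×10⁻⁹)/(0.348) + (-7.16×10⁻⁹)/(2.17) + (8.80×10⁻⁹)/(1.24) + (-2.56×10⁻⁹)/(0.645)] = -219 V.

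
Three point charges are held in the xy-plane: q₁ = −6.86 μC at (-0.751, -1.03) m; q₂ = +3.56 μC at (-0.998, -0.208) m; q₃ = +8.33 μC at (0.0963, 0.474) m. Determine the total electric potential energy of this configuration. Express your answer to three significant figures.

The assembly work is the sum of pairwise potential energies, U = Σ_{i<j} kqᵢqⱼ/rᵢⱼ.
Pair separations: r₁₂ = 0.858 m, r₁₃ = 1.73 m, r₂₃ = 1.29 m.
U = (-0.256) + (-0.298) + (0.207) = -0.347 J.

-0.347 J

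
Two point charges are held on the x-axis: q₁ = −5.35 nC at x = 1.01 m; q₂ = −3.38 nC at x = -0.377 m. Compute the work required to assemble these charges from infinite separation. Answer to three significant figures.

The work to assemble the configuration equals its total potential energy, U = Σ kqᵢqⱼ/rᵢⱼ over all pairs.
Pair separations: r₁₂ = 1.39 m.
U = (1.17×10⁻⁷) = 1.17×10⁻⁷ J.

1.17×10⁻⁷ J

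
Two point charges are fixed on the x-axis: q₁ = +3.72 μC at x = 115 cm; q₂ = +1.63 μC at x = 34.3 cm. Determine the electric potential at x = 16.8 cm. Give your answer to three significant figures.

Electric potential is a scalar, so the contributions from each charge add algebraically: V = Σ kqᵢ/rᵢ.
Distances from the field point to each charge: r₁ = 0.982 m, r₂ = 0.175 m.
V = k[(3.72×10⁻⁶)/(0.982) + (1.63×10⁻⁶)/(0.175)] = 1.18×10⁵ V.

1.18×10⁵ V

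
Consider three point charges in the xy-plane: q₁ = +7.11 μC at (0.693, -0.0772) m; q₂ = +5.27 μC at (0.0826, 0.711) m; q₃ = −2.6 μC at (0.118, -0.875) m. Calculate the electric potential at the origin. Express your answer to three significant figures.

Electric potential is a scalar, so the contributions from each charge add algebraically: V = Σ kqᵢ/rᵢ.
Distances from the field point to each charge: r₁ = 0.697 m, r₂ = 0.716 m, r₃ = 0.883 m.
V = k[(7.11×10⁻⁶)/(0.697) + (5.27×10⁻⁶)/(0.716) + (-2.60×10⁻⁶)/(0.883)] = 1.31×10⁵ V.

1.31×10⁵ V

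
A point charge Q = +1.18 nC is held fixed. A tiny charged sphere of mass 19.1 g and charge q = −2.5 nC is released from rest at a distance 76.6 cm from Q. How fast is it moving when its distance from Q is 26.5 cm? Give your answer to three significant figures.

2.62×10⁻³ m/s

Only the electrostatic force acts, so mechanical energy is conserved: ½mv² = U₁ − U₂ = kQq(1/r₁ − 1/r₂).
U₁ − U₂ = (8.99×10⁹ N·m²/C²)(1.18×10⁻⁹ C)(-2.50×10⁻⁹ C)(1/0.766 − 1/0.265) = 6.55×10⁻⁸ J.
v = √(2·6.55×10⁻⁸/0.0191) = 2.62×10⁻³ m/s.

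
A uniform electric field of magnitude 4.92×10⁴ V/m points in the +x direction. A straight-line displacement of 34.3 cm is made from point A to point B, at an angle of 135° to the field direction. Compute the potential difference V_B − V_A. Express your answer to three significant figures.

Only the component of displacement along E changes the potential: ΔV = −E·d·cosθ.
ΔV = −(4.92×10⁴ V/m)(0.343 m)cos135° = 1.19×10⁴ V.

1.19×10⁴ V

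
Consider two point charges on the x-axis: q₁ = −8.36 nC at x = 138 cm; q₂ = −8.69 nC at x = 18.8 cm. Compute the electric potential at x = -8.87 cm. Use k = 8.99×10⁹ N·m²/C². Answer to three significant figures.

-334 V

The total potential is the scalar sum of each charge's contribution, V = Σ kqᵢ/rᵢ.
Distances from the field point to each charge: r₁ = 1.47 m, r₂ = 0.277 m.
V = k[(-8.36×10⁻⁹)/(1.47) + (-8.69×10⁻⁹)/(0.277)] = -334 V.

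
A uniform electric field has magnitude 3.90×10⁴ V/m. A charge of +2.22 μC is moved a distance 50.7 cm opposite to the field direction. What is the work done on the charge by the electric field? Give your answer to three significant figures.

-0.0439 J

The potential change for a displacement 50.7 cm opposite to the field direction is ΔV = +Ed = 1.98×10⁴ V.
W_field = −qΔV = -0.0439 J.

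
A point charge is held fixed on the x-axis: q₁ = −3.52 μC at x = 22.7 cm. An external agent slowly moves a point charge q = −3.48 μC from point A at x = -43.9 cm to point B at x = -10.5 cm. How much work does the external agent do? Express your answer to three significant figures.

0.166 J

For quasistatic motion the external work equals the change in potential energy: W_ext = qΔV = q(V_B − V_A).
At A: distance to the source charge is 0.666 m; V_A = kq₁/r = -4.75×10⁴ V.
At B: distance to the source charge is 0.332 m; V_B = kq₁/r = -9.53×10⁴ V.
ΔV = V_B − V_A = -4.78×10⁴ V.
W_ext = qΔV = (-3.48×10⁻⁶ C)(-4.78×10⁴ V) = 0.166 J.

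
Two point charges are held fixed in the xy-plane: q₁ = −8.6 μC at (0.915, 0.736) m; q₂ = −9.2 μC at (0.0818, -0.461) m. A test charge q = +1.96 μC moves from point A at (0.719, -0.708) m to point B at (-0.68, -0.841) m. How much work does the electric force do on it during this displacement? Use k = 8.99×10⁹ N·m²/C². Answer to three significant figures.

-0.0832 J

The work done by the electric force is W_field = −ΔU = −q(V_B − V_A) = q(V_A − V_B).
At A: distances to the source charges are 1.46 m, 0.683 m; V_A = Σ kqᵢ/rᵢ = -1.74×10⁵ V.
At B: distances to the source charges are 2.24 m, 0.851 m; V_B = Σ kqᵢ/rᵢ = -1.32×10⁵ V.
ΔV = V_B − V_A = 4.25×10⁴ V.
W_field = −qΔV = −(1.96×10⁻⁶ C)(4.25×10⁴ V) = -0.0832 J.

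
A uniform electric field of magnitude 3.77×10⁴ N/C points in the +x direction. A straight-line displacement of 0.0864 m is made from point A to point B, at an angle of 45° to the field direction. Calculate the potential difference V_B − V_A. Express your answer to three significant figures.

-2300 V

Only the component of displacement along E changes the potential: ΔV = −E·d·cosθ.
ΔV = −(3.77×10⁴ V/m)(0.0864 m)cos45° = -2300 V.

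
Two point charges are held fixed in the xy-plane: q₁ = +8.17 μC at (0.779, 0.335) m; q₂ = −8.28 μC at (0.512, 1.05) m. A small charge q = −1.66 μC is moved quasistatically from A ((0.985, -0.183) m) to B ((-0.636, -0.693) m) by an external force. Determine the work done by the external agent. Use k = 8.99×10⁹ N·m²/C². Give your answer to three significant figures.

0.115 J

For quasistatic motion the external work equals the change in potential energy: W_ext = qΔV = q(V_B − V_A).
At A: distances to the source charges are 0.557 m, 1.32 m; V_A = Σ kqᵢ/rᵢ = 7.54×10⁴ V.
At B: distances to the source charges are 1.75 m, 2.09 m; V_B = Σ kqᵢ/rᵢ = 6330 V.
ΔV = V_B − V_A = -6.91×10⁴ V.
W_ext = qΔV = (-1.66×10⁻⁶ C)(-6.91×10⁴ V) = 0.115 J.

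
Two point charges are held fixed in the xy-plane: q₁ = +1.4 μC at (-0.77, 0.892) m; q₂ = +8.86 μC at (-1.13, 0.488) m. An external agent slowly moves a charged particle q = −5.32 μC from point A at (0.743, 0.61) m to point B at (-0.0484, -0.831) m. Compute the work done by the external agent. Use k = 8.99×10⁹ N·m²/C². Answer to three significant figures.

For quasistatic motion the external work equals the change in potential energy: W_ext = qΔV = q(V_B − V_A).
At A: distances to the source charges are 1.54 m, 1.88 m; V_A = Σ kqᵢ/rᵢ = 5.06×10⁴ V.
At B: distances to the source charges are 1.87 m, 1.71 m; V_B = Σ kqᵢ/rᵢ = 5.34×10⁴ V.
ΔV = V_B − V_A = 2820 V.
W_ext = qΔV = (-5.32×10⁻⁶ C)(2820 V) = -0.0150 J.

-0.0150 J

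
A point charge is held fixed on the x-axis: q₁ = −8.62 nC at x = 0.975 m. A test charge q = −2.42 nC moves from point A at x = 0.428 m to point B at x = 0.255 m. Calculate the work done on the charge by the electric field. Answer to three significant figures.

8.24×10⁻⁸ J

The work done by the electric force is W_field = −ΔU = −q(V_B − V_A) = q(V_A − V_B).
At A: distance to the source charge is 0.547 m; V_A = kq₁/r = -142 V.
At B: distance to the source charge is 0.720 m; V_B = kq₁/r = -108 V.
ΔV = V_B − V_A = 34.0 V.
W_field = −qΔV = −(-2.42×10⁻⁹ C)(34.0 V) = 8.24×10⁻⁸ J.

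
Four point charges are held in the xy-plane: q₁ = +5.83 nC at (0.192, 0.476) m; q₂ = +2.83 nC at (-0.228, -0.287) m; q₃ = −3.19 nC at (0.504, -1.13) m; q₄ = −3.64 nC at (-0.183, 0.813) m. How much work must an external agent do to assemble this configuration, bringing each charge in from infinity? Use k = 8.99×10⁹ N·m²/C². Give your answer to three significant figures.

The assembly work is the sum of pairwise potential energies, U = Σ_{i<j} kqᵢqⱼ/rᵢⱼ.
Pair separations: r₁₂ = 0.871 m, r₁₃ = 1.64 m, r₁₄ = 0.504 m, r₂₃ = 1.12 m, r₂₄ = 1.10 m, r₃₄ = 2.06 m.
Summing all 6 pair terms gives U = -4.16×10⁻⁷ J.

-4.16×10⁻⁷ J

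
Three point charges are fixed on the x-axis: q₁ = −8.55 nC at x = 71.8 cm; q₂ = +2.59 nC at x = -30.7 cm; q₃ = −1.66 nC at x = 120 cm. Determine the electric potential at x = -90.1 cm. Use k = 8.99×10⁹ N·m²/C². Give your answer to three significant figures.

Electric potential is a scalar, so the contributions from each charge add algebraically: V = Σ kqᵢ/rᵢ.
Distances from the field point to each charge: r₁ = 1.62 m, r₂ = 0.594 m, r₃ = 2.10 m.
V = k[(-8.55×10⁻⁹)/(1.62) + (2.59×10⁻⁹)/(0.594) + (-1.66×10⁻⁹)/(2.10)] = -15.4 V.

-15.4 V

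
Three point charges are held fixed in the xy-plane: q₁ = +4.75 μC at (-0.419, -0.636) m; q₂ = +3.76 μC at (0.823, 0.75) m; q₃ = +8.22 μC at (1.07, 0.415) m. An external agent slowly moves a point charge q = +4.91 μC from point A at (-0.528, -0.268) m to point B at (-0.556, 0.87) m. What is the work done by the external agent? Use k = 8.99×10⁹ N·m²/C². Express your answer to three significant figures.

For quasistatic motion the external work equals the change in potential energy: W_ext = qΔV = q(V_B − V_A).
At A: distances to the source charges are 0.384 m, 1.69 m, 1.74 m; V_A = Σ kqᵢ/rᵢ = 1.74×10⁵ V.
At B: distances to the source charges are 1.51 m, 1.38 m, 1.69 m; V_B = Σ kqᵢ/rᵢ = 9.64×10⁴ V.
ΔV = V_B − V_A = -7.73×10⁴ V.
W_ext = qΔV = (4.91×10⁻⁶ C)(-7.73×10⁴ V) = -0.380 J.

-0.380 J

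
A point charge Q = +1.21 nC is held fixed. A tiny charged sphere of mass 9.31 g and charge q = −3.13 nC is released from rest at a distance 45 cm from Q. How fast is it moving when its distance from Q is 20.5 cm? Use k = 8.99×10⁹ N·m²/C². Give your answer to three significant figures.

4.41×10⁻³ m/s

Only the electrostatic force acts, so mechanical energy is conserved: ½mv² = U₁ − U₂ = kQq(1/r₁ − 1/r₂).
U₁ − U₂ = (8.99×10⁹ N·m²/C²)(1.21×10⁻⁹ C)(-3.13×10⁻⁹ C)(1/0.450 − 1/0.205) = 9.04×10⁻⁸ J.
v = √(2·9.04×10⁻⁸/9.31×10⁻³) = 4.41×10⁻³ m/s.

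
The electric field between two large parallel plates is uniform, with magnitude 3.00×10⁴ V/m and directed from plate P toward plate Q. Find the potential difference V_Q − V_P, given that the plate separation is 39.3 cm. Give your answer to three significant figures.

In a uniform field, potential decreases in the direction of E: ΔV = −E·d for a displacement d parallel to E.
Going from P to Q is a displacement of 39.3 cm along the field, so V_Q − V_P = −Ed = -1.18×10⁴ V.

-1.18×10⁴ V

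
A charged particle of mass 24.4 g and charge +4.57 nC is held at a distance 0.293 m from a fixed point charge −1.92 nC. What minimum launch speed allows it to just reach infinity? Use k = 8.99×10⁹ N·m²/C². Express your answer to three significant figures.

To just escape, total mechanical energy must reach zero at infinity: ½mv²_min + U = 0, so ½mv²_min = −U = |kQq|/r.
|U| = |kQq|/r = (8.99×10⁹ N·m²/C²)(1.92×10⁻⁹)(4.57×10⁻⁹)/(0.293) = 2.69×10⁻⁷ J.
v_min = √(2|U|/m) = √(2·2.69×10⁻⁷/0.0244) = 4.70×10⁻³ m/s.

4.70×10⁻³ m/s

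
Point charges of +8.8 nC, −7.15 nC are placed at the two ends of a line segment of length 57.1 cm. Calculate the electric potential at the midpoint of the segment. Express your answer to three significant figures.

The total potential is the scalar sum of each charge's contribution, V = Σ kqᵢ/rᵢ.
Each charge is 0.286 m from the midpoint.
V = k[(8.80×10⁻⁹)/(0.286) + (-7.15×10⁻⁹)/(0.286)] = 52.0 V.

52.0 V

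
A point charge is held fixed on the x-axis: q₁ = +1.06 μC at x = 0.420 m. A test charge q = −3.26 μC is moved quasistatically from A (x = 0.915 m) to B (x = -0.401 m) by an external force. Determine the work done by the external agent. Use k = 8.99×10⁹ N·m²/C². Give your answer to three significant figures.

0.0249 J

For quasistatic motion the external work equals the change in potential energy: W_ext = qΔV = q(V_B − V_A).
At A: distance to the source charge is 0.495 m; V_A = kq₁/r = 1.93×10⁴ V.
At B: distance to the source charge is 0.821 m; V_B = kq₁/r = 1.16×10⁴ V.
ΔV = V_B − V_A = -7640 V.
W_ext = qΔV = (-3.26×10⁻⁶ C)(-7640 V) = 0.0249 J.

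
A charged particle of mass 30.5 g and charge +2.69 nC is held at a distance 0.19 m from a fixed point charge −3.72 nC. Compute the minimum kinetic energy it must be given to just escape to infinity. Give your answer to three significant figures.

To just escape, total mechanical energy must reach zero at infinity: ½mv²_min + U = 0, so ½mv²_min = −U = |kQq|/r.
|U| = |kQq|/r = (8.99×10⁹ N·m²/C²)(3.72×10⁻⁹)(2.69×10⁻⁹)/(0.190) = 4.73×10⁻⁷ J.

4.73×10⁻⁷ J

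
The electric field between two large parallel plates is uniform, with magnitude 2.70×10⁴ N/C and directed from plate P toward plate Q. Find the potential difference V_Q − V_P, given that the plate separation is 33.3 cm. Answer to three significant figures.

In a uniform field, potential decreases in the direction of E: ΔV = −E·d for a displacement d parallel to E.
Going from P to Q is a displacement of 33.3 cm along the field, so V_Q − V_P = −Ed = -8990 V.

-8990 V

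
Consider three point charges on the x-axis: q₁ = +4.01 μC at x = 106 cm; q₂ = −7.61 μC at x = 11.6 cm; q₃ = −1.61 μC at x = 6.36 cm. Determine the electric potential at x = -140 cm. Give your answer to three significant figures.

The total potential is the scalar sum of each charge's contribution, V = Σ kqᵢ/rᵢ.
Distances from the field point to each charge: r₁ = 2.46 m, r₂ = 1.52 m, r₃ = 1.46 m.
V = k[(4.01×10⁻⁶)/(2.46) + (-7.61×10⁻⁶)/(1.52) + (-1.61×10⁻⁶)/(1.46)] = -4.04×10⁴ V.

-4.04×10⁴ V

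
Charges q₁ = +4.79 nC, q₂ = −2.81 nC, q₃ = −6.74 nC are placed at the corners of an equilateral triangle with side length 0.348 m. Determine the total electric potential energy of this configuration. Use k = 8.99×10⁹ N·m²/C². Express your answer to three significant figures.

-6.92×10⁻⁷ J

The assembly work is the sum of pairwise potential energies, U = Σ_{i<j} kqᵢqⱼ/rᵢⱼ.
All three pair separations equal the side length, 0.348 m.
U = (-3.48×10⁻⁷) + (-8.34×10⁻⁷) + (4.89×10⁻⁷) = -6.92×10⁻⁷ J.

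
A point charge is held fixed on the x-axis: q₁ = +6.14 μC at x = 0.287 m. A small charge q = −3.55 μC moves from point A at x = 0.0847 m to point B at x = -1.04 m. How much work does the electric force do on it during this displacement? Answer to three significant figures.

-0.821 J

The work done by the electric force is W_field = −ΔU = −q(V_B − V_A) = q(V_A − V_B).
At A: distance to the source charge is 0.202 m; V_A = kq₁/r = 2.73×10⁵ V.
At B: distance to the source charge is 1.33 m; V_B = kq₁/r = 4.16×10⁴ V.
ΔV = V_B − V_A = -2.31×10⁵ V.
W_field = −qΔV = −(-3.55×10⁻⁶ C)(-2.31×10⁵ V) = -0.821 J.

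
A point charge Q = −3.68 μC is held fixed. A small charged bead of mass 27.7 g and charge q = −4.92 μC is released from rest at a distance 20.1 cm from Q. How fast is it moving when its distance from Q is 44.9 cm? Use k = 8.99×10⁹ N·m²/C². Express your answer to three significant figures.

5.68 m/s

Only the electrostatic force acts, so mechanical energy is conserved: ½mv² = U₁ − U₂ = kQq(1/r₁ − 1/r₂).
U₁ − U₂ = (8.99×10⁹ N·m²/C²)(-3.68×10⁻⁶ C)(-4.92×10⁻⁶ C)(1/0.201 − 1/0.449) = 0.447 J.
v = √(2·0.447/0.0277) = 5.68 m/s.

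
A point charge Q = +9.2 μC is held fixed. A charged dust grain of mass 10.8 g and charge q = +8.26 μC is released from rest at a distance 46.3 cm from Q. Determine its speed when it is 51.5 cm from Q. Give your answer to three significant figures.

Only the electrostatic force acts, so mechanical energy is conserved: ½mv² = U₁ − U₂ = kQq(1/r₁ − 1/r₂).
U₁ − U₂ = (8.99×10⁹ N·m²/C²)(9.20×10⁻⁶ C)(8.26×10⁻⁶ C)(1/0.463 − 1/0.515) = 0.149 J.
v = √(2·0.149/0.0108) = 5.25 m/s.

5.25 m/s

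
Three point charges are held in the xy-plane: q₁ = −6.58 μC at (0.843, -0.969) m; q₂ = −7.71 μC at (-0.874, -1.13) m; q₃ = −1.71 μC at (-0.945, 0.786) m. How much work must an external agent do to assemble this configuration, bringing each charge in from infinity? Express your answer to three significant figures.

0.367 J

The assembly work is the sum of pairwise potential energies, U = Σ_{i<j} kqᵢqⱼ/rᵢⱼ.
Pair separations: r₁₂ = 1.72 m, r₁₃ = 2.51 m, r₂₃ = 1.92 m.
U = (0.264) + (0.0404) + (0.0618) = 0.367 J.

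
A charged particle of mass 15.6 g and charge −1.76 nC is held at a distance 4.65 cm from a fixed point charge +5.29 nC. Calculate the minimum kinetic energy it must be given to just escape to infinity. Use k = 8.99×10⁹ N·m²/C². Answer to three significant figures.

1.80×10⁻⁶ J

To just escape, total mechanical energy must reach zero at infinity: ½mv²_min + U = 0, so ½mv²_min = −U = |kQq|/r.
|U| = |kQq|/r = (8.99×10⁹ N·m²/C²)(5.29×10⁻⁹)(1.76×10⁻⁹)/(0.0465) = 1.80×10⁻⁶ J.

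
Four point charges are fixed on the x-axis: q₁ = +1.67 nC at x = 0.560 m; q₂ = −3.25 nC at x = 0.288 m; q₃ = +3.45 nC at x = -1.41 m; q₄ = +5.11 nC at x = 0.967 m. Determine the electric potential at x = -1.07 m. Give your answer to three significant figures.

The total potential is the scalar sum of each charge's contribution, V = Σ kqᵢ/rᵢ.
Distances from the field point to each charge: r₁ = 1.63 m, r₂ = 1.36 m, r₃ = 0.340 m, r₄ = 2.04 m.
V = k[(1.67×10⁻⁹)/(1.63) + (-3.25×10⁻⁹)/(1.36) + (3.45×10⁻⁹)/(0.340) + (5.11×10⁻⁹)/(2.04)] = 101 V.

101 V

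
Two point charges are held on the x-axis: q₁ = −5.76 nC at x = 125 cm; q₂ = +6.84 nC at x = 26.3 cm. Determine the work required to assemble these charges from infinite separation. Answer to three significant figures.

-3.59×10⁻⁷ J

The assembly work is the sum of pairwise potential energies, U = Σ_{i<j} kqᵢqⱼ/rᵢⱼ.
Pair separations: r₁₂ = 0.987 m.
U = (-3.59×10⁻⁷) = -3.59×10⁻⁷ J.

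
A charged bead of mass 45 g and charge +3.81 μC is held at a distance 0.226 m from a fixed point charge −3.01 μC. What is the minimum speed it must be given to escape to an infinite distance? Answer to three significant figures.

4.50 m/s

To just escape, total mechanical energy must reach zero at infinity: ½mv²_min + U = 0, so ½mv²_min = −U = |kQq|/r.
|U| = |kQq|/r = (8.99×10⁹ N·m²/C²)(3.01×10⁻⁶)(3.81×10⁻⁶)/(0.226) = 0.456 J.
v_min = √(2|U|/m) = √(2·0.456/0.0450) = 4.50 m/s.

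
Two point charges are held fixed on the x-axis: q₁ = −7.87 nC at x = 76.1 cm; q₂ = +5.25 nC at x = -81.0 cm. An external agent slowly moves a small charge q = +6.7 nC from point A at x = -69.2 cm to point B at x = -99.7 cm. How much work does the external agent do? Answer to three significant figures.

For quasistatic motion the external work equals the change in potential energy: W_ext = qΔV = q(V_B − V_A).
At A: distances to the source charges are 1.45 m, 0.118 m; V_A = Σ kqᵢ/rᵢ = 351 V.
At B: distances to the source charges are 1.76 m, 0.187 m; V_B = Σ kqᵢ/rᵢ = 212 V.
ΔV = V_B − V_A = -139 V.
W_ext = qΔV = (6.70×10⁻⁹ C)(-139 V) = -9.32×10⁻⁷ J.

-9.32×10⁻⁷ J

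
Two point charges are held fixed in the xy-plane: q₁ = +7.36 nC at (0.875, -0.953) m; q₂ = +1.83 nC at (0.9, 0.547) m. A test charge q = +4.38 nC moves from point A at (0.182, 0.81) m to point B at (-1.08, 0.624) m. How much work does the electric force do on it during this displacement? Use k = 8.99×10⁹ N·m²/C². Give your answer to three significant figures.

9.55×10⁻⁸ J

The work done by the electric force is W_field = −ΔU = −q(V_B − V_A) = q(V_A − V_B).
At A: distances to the source charges are 1.89 m, 0.765 m; V_A = Σ kqᵢ/rᵢ = 56.4 V.
At B: distances to the source charges are 2.51 m, 1.98 m; V_B = Σ kqᵢ/rᵢ = 34.6 V.
ΔV = V_B − V_A = -21.8 V.
W_field = −qΔV = −(4.38×10⁻⁹ C)(-21.8 V) = 9.55×10⁻⁸ J.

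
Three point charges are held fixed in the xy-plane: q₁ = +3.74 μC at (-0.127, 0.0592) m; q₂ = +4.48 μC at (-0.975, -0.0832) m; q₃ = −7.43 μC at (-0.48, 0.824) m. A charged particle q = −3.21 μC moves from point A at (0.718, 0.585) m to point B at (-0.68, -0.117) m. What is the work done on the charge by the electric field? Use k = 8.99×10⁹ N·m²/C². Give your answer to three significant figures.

The work done by the electric force is W_field = −ΔU = −q(V_B − V_A) = q(V_A − V_B).
At A: distances to the source charges are 0.995 m, 1.82 m, 1.22 m; V_A = Σ kqᵢ/rᵢ = 1230 V.
At B: distances to the source charges are 0.580 m, 0.297 m, 0.962 m; V_B = Σ kqᵢ/rᵢ = 1.24×10⁵ V.
ΔV = V_B − V_A = 1.23×10⁵ V.
W_field = −qΔV = −(-3.21×10⁻⁶ C)(1.23×10⁵ V) = 0.395 J.

0.395 J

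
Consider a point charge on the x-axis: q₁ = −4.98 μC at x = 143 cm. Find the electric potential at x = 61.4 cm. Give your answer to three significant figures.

The total potential is the scalar sum of each charge's contribution, V = Σ kqᵢ/rᵢ.
V = k[(-4.98×10⁻⁶)/(0.816)] = -5.49×10⁴ V.

-5.49×10⁴ V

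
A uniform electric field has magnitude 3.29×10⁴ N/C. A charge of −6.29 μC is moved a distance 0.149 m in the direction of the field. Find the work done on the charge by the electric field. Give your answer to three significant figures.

The potential change for a displacement 0.149 m in the direction of the field is ΔV = −Ed = -4900 V.
W_field = −qΔV = -0.0308 J.

-0.0308 J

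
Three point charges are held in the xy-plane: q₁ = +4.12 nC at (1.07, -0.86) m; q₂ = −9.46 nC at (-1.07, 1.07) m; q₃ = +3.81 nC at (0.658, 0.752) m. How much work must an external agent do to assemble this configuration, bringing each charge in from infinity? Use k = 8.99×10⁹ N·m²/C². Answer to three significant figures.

The assembly work is the sum of pairwise potential energies, U = Σ_{i<j} kqᵢqⱼ/rᵢⱼ.
Pair separations: r₁₂ = 2.88 m, r₁₃ = 1.66 m, r₂₃ = 1.76 m.
U = (-1.22×10⁻⁷) + (8.48×10⁻⁸) + (-1.84×10⁻⁷) = -2.21×10⁻⁷ J.

-2.21×10⁻⁷ J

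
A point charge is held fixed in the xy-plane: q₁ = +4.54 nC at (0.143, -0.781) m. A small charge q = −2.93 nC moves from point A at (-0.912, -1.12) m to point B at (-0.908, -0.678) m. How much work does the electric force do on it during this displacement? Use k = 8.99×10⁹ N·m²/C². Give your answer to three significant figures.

The work done by the electric force is W_field = −ΔU = −q(V_B − V_A) = q(V_A − V_B).
At A: distance to the source charge is 1.11 m; V_A = kq₁/r = 36.8 V.
At B: distance to the source charge is 1.06 m; V_B = kq₁/r = 38.6 V.
ΔV = V_B − V_A = 1.82 V.
W_field = −qΔV = −(-2.93×10⁻⁹ C)(1.82 V) = 5.32×10⁻⁹ J.

5.32×10⁻⁹ J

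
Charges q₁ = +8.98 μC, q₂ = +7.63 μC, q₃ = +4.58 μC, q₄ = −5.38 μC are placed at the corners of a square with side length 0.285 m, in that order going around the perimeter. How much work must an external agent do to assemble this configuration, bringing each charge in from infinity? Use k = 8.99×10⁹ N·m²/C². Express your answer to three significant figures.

0.964 J

The assembly work is the sum of pairwise potential energies, U = Σ_{i<j} kqᵢqⱼ/rᵢⱼ.
The four side pairs have separation 0.285 m and the two diagonal pairs 0.403 m.
Summing all 6 pair terms gives U = 0.964 J.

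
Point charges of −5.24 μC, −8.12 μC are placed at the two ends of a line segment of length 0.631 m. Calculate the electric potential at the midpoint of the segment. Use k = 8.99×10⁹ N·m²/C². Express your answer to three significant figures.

-3.81×10⁵ V

Electric potential is a scalar, so the contributions from each charge add algebraically: V = Σ kqᵢ/rᵢ.
Each charge is 0.316 m from the midpoint.
V = k[(-5.24×10⁻⁶)/(0.316) + (-8.12×10⁻⁶)/(0.316)] = -3.81×10⁵ V.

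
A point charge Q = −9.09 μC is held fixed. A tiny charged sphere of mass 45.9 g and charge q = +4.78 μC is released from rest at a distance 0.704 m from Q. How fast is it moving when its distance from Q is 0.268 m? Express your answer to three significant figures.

Only the electrostatic force acts, so mechanical energy is conserved: ½mv² = U₁ − U₂ = kQq(1/r₁ − 1/r₂).
U₁ − U₂ = (8.99×10⁹ N·m²/C²)(-9.09×10⁻⁶ C)(4.78×10⁻⁶ C)(1/0.704 − 1/0.268) = 0.903 J.
v = √(2·0.903/0.0459) = 6.27 m/s.

6.27 m/s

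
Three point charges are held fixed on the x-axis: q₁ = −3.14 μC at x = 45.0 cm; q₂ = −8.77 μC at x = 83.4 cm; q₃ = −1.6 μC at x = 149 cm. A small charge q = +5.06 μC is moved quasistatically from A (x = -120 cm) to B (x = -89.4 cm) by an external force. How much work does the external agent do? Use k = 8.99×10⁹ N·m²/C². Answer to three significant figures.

-0.0579 J

For quasistatic motion the external work equals the change in potential energy: W_ext = qΔV = q(V_B − V_A).
At A: distances to the source charges are 1.65 m, 2.03 m, 2.69 m; V_A = Σ kqᵢ/rᵢ = -6.12×10⁴ V.
At B: distances to the source charges are 1.34 m, 1.73 m, 2.38 m; V_B = Σ kqᵢ/rᵢ = -7.27×10⁴ V.
ΔV = V_B − V_A = -1.14×10⁴ V.
W_ext = qΔV = (5.06×10⁻⁶ C)(-1.14×10⁴ V) = -0.0579 J.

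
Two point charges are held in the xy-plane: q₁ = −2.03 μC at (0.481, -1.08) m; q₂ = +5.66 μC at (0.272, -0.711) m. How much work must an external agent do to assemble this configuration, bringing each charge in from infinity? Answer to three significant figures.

-0.244 J

The assembly work is the sum of pairwise potential energies, U = Σ_{i<j} kqᵢqⱼ/rᵢⱼ.
Pair separations: r₁₂ = 0.424 m.
U = (-0.244) = -0.244 J.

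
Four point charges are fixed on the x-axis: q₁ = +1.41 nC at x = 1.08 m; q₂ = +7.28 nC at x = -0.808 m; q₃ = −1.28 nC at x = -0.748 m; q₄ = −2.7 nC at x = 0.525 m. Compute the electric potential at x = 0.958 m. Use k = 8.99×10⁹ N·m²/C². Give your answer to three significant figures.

The total potential is the scalar sum of each charge's contribution, V = Σ kqᵢ/rᵢ.
Distances from the field point to each charge: r₁ = 0.122 m, r₂ = 1.77 m, r₃ = 1.71 m, r₄ = 0.433 m.
V = k[(1.41×10⁻⁹)/(0.122) + (7.28×10⁻⁹)/(1.77) + (-1.28×10⁻⁹)/(1.71) + (-2.70×10⁻⁹)/(0.433)] = 78.2 V.

78.2 V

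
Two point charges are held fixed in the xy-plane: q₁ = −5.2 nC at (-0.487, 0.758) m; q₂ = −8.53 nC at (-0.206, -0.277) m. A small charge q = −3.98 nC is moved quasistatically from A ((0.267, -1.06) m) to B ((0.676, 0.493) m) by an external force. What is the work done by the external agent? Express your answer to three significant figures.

For quasistatic motion the external work equals the change in potential energy: W_ext = qΔV = q(V_B − V_A).
At A: distances to the source charges are 1.97 m, 0.915 m; V_A = Σ kqᵢ/rᵢ = -108 V.
At B: distances to the source charges are 1.19 m, 1.17 m; V_B = Σ kqᵢ/rᵢ = -105 V.
ΔV = V_B − V_A = 2.89 V.
W_ext = qΔV = (-3.98×10⁻⁹ C)(2.89 V) = -1.15×10⁻⁸ J.

-1.15×10⁻⁸ J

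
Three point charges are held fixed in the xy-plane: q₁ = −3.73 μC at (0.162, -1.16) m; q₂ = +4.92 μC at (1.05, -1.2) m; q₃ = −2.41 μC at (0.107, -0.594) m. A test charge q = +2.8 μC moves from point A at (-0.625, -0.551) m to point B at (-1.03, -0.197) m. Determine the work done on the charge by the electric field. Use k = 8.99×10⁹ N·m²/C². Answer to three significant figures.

-0.0501 J

The work done by the electric force is W_field = −ΔU = −q(V_B − V_A) = q(V_A − V_B).
At A: distances to the source charges are 0.995 m, 1.80 m, 0.733 m; V_A = Σ kqᵢ/rᵢ = -3.86×10⁴ V.
At B: distances to the source charges are 1.53 m, 2.31 m, 1.20 m; V_B = Σ kqᵢ/rᵢ = -2.07×10⁴ V.
ΔV = V_B − V_A = 1.79×10⁴ V.
W_field = −qΔV = −(2.80×10⁻⁶ C)(1.79×10⁴ V) = -0.0501 J.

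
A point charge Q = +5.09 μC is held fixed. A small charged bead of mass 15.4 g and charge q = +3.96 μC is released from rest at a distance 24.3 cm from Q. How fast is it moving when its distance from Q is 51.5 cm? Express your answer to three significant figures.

7.15 m/s

Only the electrostatic force acts, so mechanical energy is conserved: ½mv² = U₁ − U₂ = kQq(1/r₁ − 1/r₂).
U₁ − U₂ = (8.99×10⁹ N·m²/C²)(5.09×10⁻⁶ C)(3.96×10⁻⁶ C)(1/0.243 − 1/0.515) = 0.394 J.
v = √(2·0.394/0.0154) = 7.15 m/s.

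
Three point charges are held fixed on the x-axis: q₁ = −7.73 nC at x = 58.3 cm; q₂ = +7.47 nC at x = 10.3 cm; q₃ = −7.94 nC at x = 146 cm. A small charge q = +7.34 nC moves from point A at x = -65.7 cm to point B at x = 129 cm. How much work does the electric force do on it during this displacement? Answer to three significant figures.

3.38×10⁻⁶ J

The work done by the electric force is W_field = −ΔU = −q(V_B − V_A) = q(V_A − V_B).
At A: distances to the source charges are 1.24 m, 0.760 m, 2.12 m; V_A = Σ kqᵢ/rᵢ = -1.40 V.
At B: distances to the source charges are 0.707 m, 1.19 m, 0.170 m; V_B = Σ kqᵢ/rᵢ = -462 V.
ΔV = V_B − V_A = -460 V.
W_field = −qΔV = −(7.34×10⁻⁹ C)(-460 V) = 3.38×10⁻⁶ J.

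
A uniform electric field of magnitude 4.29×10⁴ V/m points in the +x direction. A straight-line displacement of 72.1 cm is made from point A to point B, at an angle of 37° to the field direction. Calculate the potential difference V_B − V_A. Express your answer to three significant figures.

Only the component of displacement along E changes the potential: ΔV = −E·d·cosθ.
ΔV = −(4.29×10⁴ V/m)(0.721 m)cos37° = -2.47×10⁴ V.

-2.47×10⁴ V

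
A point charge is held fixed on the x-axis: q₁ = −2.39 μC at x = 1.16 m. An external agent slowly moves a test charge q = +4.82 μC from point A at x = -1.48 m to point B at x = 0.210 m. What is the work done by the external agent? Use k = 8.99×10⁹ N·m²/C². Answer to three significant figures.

For quasistatic motion the external work equals the change in potential energy: W_ext = qΔV = q(V_B − V_A).
At A: distance to the source charge is 2.64 m; V_A = kq₁/r = -8140 V.
At B: distance to the source charge is 0.950 m; V_B = kq₁/r = -2.26×10⁴ V.
ΔV = V_B − V_A = -1.45×10⁴ V.
W_ext = qΔV = (4.82×10⁻⁶ C)(-1.45×10⁴ V) = -0.0698 J.

-0.0698 J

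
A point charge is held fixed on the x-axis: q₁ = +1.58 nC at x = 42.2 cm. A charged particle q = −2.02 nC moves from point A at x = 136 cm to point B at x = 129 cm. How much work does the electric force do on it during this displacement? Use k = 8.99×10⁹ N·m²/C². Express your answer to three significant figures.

2.47×10⁻⁹ J

The work done by the electric force is W_field = −ΔU = −q(V_B − V_A) = q(V_A − V_B).
At A: distance to the source charge is 0.938 m; V_A = kq₁/r = 15.1 V.
At B: distance to the source charge is 0.868 m; V_B = kq₁/r = 16.4 V.
ΔV = V_B − V_A = 1.22 V.
W_field = −qΔV = −(-2.02×10⁻⁹ C)(1.22 V) = 2.47×10⁻⁹ J.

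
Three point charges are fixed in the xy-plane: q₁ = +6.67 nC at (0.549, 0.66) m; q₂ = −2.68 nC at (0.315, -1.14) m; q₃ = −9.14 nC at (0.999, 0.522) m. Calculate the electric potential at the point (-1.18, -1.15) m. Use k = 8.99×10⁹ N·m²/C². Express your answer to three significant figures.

-22.1 V

The total potential is the scalar sum of each charge's contribution, V = Σ kqᵢ/rᵢ.
Distances from the field point to each charge: r₁ = 2.50 m, r₂ = 1.50 m, r₃ = 2.75 m.
V = k[(6.67×10⁻⁹)/(2.50) + (-2.68×10⁻⁹)/(1.50) + (-9.14×10⁻⁹)/(2.75)] = -22.1 V.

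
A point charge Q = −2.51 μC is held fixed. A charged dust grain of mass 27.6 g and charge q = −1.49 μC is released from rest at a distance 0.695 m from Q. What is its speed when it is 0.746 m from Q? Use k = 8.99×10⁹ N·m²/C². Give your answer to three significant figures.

0.490 m/s

Only the electrostatic force acts, so mechanical energy is conserved: ½mv² = U₁ − U₂ = kQq(1/r₁ − 1/r₂).
U₁ − U₂ = (8.99×10⁹ N·m²/C²)(-2.51×10⁻⁶ C)(-1.49×10⁻⁶ C)(1/0.695 − 1/0.746) = 3.31×10⁻³ J.
v = √(2·3.31×10⁻³/0.0276) = 0.490 m/s.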